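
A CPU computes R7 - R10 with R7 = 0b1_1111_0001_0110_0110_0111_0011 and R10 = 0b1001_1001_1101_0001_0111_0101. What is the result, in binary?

0b1010101111001010011111110

Subtract column by column in base 2:
  1-1 → 0
  1-0 → 1
  0-1 → 1 (borrow)
  0-0-1 → 1 (borrow)
  1-1-1 → 1 (borrow)
  1-1-1 → 1 (borrow)
  1-1-1 → 1 (borrow)
  0-0-1 → 1 (borrow)
  0-1-1 → 0 (borrow)
  1-0-1 → 0
  1-0 → 1
  0-0 → 0
  0-1 → 1 (borrow)
  1-0-1 → 0
  1-1 → 0
  0-1 → 1 (borrow)
  1-1-1 → 1 (borrow)
  0-0-1 → 1 (borrow)
  0-0-1 → 1 (borrow)
  0-1-1 → 0 (borrow)
  1-1-1 → 1 (borrow)
  1-0-1 → 0
  1-0 → 1
  1-1 → 0
  1-0 → 1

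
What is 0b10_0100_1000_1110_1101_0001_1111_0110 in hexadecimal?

0x248ed1f6

Group the bits into nibbles: 0010 0100 1000 1110 1101 0001 1111 0110 → 248ed1f6.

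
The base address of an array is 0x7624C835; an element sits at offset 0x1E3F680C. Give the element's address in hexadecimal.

0x94643041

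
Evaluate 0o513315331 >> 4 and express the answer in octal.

4 bits is not a whole number of base-8 digits; in binary: 101001011011001101011011001 >> 4 = 10100101101100110101101.

0o24554655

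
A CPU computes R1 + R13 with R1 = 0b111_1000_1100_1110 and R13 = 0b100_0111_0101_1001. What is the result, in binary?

Add column by column in base 2, right to left:
  0+1 = 1
  1+0 = 1
  1+0 = 1
  1+1 = 0 carry 1
  0+1+1 = 0 carry 1
  0+0+1 = 1
  1+1 = 0 carry 1
  1+0+1 = 0 carry 1
  0+1+1 = 0 carry 1
  0+1+1 = 0 carry 1
  0+1+1 = 0 carry 1
  1+0+1 = 0 carry 1
  1+0+1 = 0 carry 1
  1+0+1 = 0 carry 1
  1+1+1 = 1 carry 1
  final carry 1

0b1100000000100111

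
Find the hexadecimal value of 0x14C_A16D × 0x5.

Multiply each base-16 digit by 5, carrying:
  D×5 = 65 → write 1 carry 4
  6×5+4 = 34 → write 2 carry 2
  1×5+2 = 7 → write 7
  A×5 = 50 → write 2 carry 3
  C×5+3 = 63 → write F carry 3
  4×5+3 = 23 → write 7 carry 1
  1×5+1 = 6 → write 6

0x67F2721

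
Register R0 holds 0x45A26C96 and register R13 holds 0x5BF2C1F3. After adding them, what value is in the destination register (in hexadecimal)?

0xA1952E89

Add column by column in base 16, right to left:
  6+3 = 9
  9+F = 8 carry 1
  C+1+1 = E
  6+C = 2 carry 1
  2+2+1 = 5
  A+F = 9 carry 1
  5+B+1 = 1 carry 1
  4+5+1 = A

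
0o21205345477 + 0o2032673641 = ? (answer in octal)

0o23240241340

Add column by column in base 8, right to left:
  7+1 = 0 carry 1
  7+4+1 = 4 carry 1
  4+6+1 = 3 carry 1
  5+3+1 = 1 carry 1
  4+7+1 = 4 carry 1
  3+6+1 = 2 carry 1
  5+2+1 = 0 carry 1
  0+3+1 = 4
  2+0 = 2
  1+2 = 3
  2+0 = 2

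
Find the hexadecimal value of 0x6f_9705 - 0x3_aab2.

0x6bec53

Subtract column by column in base 16:
  5-2 → 3
  0-b → 5 (borrow)
  7-a-1 → c (borrow)
  9-a-1 → e (borrow)
  f-3-1 → b
  6-0 → 6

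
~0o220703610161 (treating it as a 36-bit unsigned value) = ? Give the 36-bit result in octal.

0o557074167616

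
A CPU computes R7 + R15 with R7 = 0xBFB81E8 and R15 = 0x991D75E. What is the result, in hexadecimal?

0x158D5946

Add column by column in base 16, right to left:
  8+E = 6 carry 1
  E+5+1 = 4 carry 1
  1+7+1 = 9
  8+D = 5 carry 1
  B+1+1 = D
  F+9 = 8 carry 1
  B+9+1 = 5 carry 1
  final carry 1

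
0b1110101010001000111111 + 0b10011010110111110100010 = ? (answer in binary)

0b100010000001000111100001

Add column by column in base 2, right to left:
  1+0 = 1
  1+1 = 0 carry 1
  1+0+1 = 0 carry 1
  1+0+1 = 0 carry 1
  1+0+1 = 0 carry 1
  1+1+1 = 1 carry 1
  0+0+1 = 1
  0+1 = 1
  0+1 = 1
  1+1 = 0 carry 1
  0+1+1 = 0 carry 1
  0+1+1 = 0 carry 1
  0+0+1 = 1
  1+1 = 0 carry 1
  0+1+1 = 0 carry 1
  1+0+1 = 0 carry 1
  0+1+1 = 0 carry 1
  1+0+1 = 0 carry 1
  0+1+1 = 0 carry 1
  1+1+1 = 1 carry 1
  1+0+1 = 0 carry 1
  1+0+1 = 0 carry 1
  0+1+1 = 0 carry 1
  final carry 1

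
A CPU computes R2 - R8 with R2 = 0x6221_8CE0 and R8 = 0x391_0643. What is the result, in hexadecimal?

0x5E90869D

Subtract column by column in base 16:
  0-3 → D (borrow)
  E-4-1 → 9
  C-6 → 6
  8-0 → 8
  1-1 → 0
  2-9 → 9 (borrow)
  2-3-1 → E (borrow)
  6-0-1 → 5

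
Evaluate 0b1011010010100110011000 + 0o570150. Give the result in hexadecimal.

0b1011010010100110011000 = 0x2d2998 in hexadecimal.
0o570150 = 0x2f068 in hexadecimal.
Add column by column in base 16, right to left:
  8+8 = 0 carry 1
  9+6+1 = 0 carry 1
  9+0+1 = a
  2+f = 1 carry 1
  d+2+1 = 0 carry 1
  2+0+1 = 3

0x301a00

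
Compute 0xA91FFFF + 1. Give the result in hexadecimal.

0xA920000

The trailing 4 digits are F (max in base 16), so adding 1 cascades: they roll to 0 and the next digit up increments.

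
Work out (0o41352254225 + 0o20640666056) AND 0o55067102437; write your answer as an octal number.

0o40003102003

Add column by column in base 8, right to left:
  5+6 = 3 carry 1
  2+5+1 = 0 carry 1
  2+0+1 = 3
  4+6 = 2 carry 1
  5+6+1 = 4 carry 1
  2+6+1 = 1 carry 1
  2+0+1 = 3
  5+4 = 1 carry 1
  3+6+1 = 2 carry 1
  1+0+1 = 2
  4+2 = 6
Sum = 0o62213142303; now AND with 0o55067102437:
  6&5=4, 2&5=0, 2&0=0, 1&6=0, 3&7=3, 1&1=1, 4&0=0, 2&2=2, 3&4=0, 0&3=0, 3&7=3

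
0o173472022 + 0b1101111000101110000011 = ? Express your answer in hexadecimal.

0o173472022 = 0x1EE7412 in hexadecimal.
0b1101111000101110000011 = 0x378B83 in hexadecimal.
Add column by column in base 16, right to left:
  2+3 = 5
  1+8 = 9
  4+B = F
  7+8 = F
  E+7 = 5 carry 1
  E+3+1 = 2 carry 1
  1+0+1 = 2

0x225FF95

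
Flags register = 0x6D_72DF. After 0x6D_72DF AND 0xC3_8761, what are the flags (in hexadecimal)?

AND each hex digit independently (no carries):
  6&C=4, D&3=1, 7&8=0, 2&7=2, D&6=4, F&1=1

0x410241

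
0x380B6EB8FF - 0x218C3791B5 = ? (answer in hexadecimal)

0x167F37274A

Subtract column by column in base 16:
  F-5 → A
  F-B → 4
  8-1 → 7
  B-9 → 2
  E-7 → 7
  6-3 → 3
  B-C → F (borrow)
  0-8-1 → 7 (borrow)
  8-1-1 → 6
  3-2 → 1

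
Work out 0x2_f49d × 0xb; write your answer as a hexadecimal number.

0x2082bf

Multiply each base-16 digit by 11, carrying:
  d×11 = 143 → write f carry 8
  9×11+8 = 107 → write b carry 6
  4×11+6 = 50 → write 2 carry 3
  f×11+3 = 168 → write 8 carry 10
  2×11+10 = 32 → write 0 carry 2
  remaining carry: 2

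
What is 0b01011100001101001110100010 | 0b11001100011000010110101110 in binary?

0b11011100011101011110101110

OR bit by bit (1 where either bit is 1):
  01011100001101001110100010
| 11001100011000010110101110
= 11011100011101011110101110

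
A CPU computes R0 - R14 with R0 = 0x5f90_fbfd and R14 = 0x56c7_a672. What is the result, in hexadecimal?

0x8c9558b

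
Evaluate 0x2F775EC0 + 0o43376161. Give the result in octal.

0x2F775EC0 = 0o5735657300 in octal.
Add column by column in base 8, right to left:
  0+1 = 1
  0+6 = 6
  3+1 = 4
  7+6 = 5 carry 1
  5+7+1 = 5 carry 1
  6+3+1 = 2 carry 1
  5+3+1 = 1 carry 1
  3+4+1 = 0 carry 1
  7+0+1 = 0 carry 1
  5+0+1 = 6

0o6001255461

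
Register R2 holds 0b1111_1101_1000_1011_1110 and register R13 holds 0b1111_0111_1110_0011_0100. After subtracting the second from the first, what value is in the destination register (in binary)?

Subtract column by column in base 2:
  0-0 → 0
  1-0 → 1
  1-1 → 0
  1-0 → 1
  1-1 → 0
  1-1 → 0
  0-0 → 0
  1-0 → 1
  0-0 → 0
  0-1 → 1 (borrow)
  0-1-1 → 0 (borrow)
  1-1-1 → 1 (borrow)
  1-1-1 → 1 (borrow)
  0-1-1 → 0 (borrow)
  1-1-1 → 1 (borrow)
  1-0-1 → 0
  1-1 → 0
  1-1 → 0
  1-1 → 0
  1-1 → 0

0b101101010001010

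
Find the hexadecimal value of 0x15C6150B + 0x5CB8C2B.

Add column by column in base 16, right to left:
  B+B = 6 carry 1
  0+2+1 = 3
  5+C = 1 carry 1
  1+8+1 = A
  6+B = 1 carry 1
  C+C+1 = 9 carry 1
  5+5+1 = B
  1+0 = 1

0x1B91A136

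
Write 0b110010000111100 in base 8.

0o62074

Group the bits in threes: 110 010 000 111 100 → 62074.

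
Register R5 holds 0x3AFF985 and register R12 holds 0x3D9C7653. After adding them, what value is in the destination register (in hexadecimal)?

0x414C6FD8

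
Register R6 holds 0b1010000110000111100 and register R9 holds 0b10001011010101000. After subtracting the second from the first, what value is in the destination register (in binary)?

Subtract column by column in base 2:
  0-0 → 0
  0-0 → 0
  1-0 → 1
  1-1 → 0
  1-0 → 1
  1-1 → 0
  0-0 → 0
  0-1 → 1 (borrow)
  0-0-1 → 1 (borrow)
  0-1-1 → 0 (borrow)
  1-1-1 → 1 (borrow)
  1-0-1 → 0
  0-1 → 1 (borrow)
  0-0-1 → 1 (borrow)
  0-0-1 → 1 (borrow)
  0-0-1 → 1 (borrow)
  1-1-1 → 1 (borrow)
  0-0-1 → 1 (borrow)
  1-0-1 → 0

0b111111010110010100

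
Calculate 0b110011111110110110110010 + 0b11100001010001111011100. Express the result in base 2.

Add column by column in base 2, right to left:
  0+0 = 0
  1+0 = 1
  0+1 = 1
  0+1 = 1
  1+1 = 0 carry 1
  1+0+1 = 0 carry 1
  0+1+1 = 0 carry 1
  1+1+1 = 1 carry 1
  1+1+1 = 1 carry 1
  0+1+1 = 0 carry 1
  1+0+1 = 0 carry 1
  1+0+1 = 0 carry 1
  0+0+1 = 1
  1+1 = 0 carry 1
  1+0+1 = 0 carry 1
  1+1+1 = 1 carry 1
  1+0+1 = 0 carry 1
  1+0+1 = 0 carry 1
  1+0+1 = 0 carry 1
  1+0+1 = 0 carry 1
  0+1+1 = 0 carry 1
  0+1+1 = 0 carry 1
  1+1+1 = 1 carry 1
  1+0+1 = 0 carry 1
  final carry 1

0b1010000001001000110001110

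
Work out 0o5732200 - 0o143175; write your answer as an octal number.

Subtract column by column in base 8:
  0-5 → 3 (borrow)
  0-7-1 → 0 (borrow)
  2-1-1 → 0
  2-3 → 7 (borrow)
  3-4-1 → 6 (borrow)
  7-1-1 → 5
  5-0 → 5

0o5567003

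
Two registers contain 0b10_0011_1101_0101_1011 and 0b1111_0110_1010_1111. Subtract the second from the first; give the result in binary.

0b10100011010101100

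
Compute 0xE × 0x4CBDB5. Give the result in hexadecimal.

Multiply each base-16 digit by 14, carrying:
  5×14 = 70 → write 6 carry 4
  B×14+4 = 158 → write E carry 9
  D×14+9 = 191 → write F carry 11
  B×14+11 = 165 → write 5 carry 10
  C×14+10 = 178 → write 2 carry 11
  4×14+11 = 67 → write 3 carry 4
  remaining carry: 4

0x4325FE6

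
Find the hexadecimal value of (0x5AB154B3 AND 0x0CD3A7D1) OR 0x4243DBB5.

0x4AD3DFB5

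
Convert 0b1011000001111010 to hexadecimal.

0xb07a

Group the bits into nibbles: 1011 0000 0111 1010 → b07a.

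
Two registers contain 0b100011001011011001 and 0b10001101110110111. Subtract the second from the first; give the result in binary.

Subtract column by column in base 2:
  1-1 → 0
  0-1 → 1 (borrow)
  0-1-1 → 0 (borrow)
  1-0-1 → 0
  1-1 → 0
  0-1 → 1 (borrow)
  1-0-1 → 0
  1-1 → 0
  0-1 → 1 (borrow)
  1-1-1 → 1 (borrow)
  0-0-1 → 1 (borrow)
  0-1-1 → 0 (borrow)
  1-1-1 → 1 (borrow)
  1-0-1 → 0
  0-0 → 0
  0-0 → 0
  0-1 → 1 (borrow)
  1-0-1 → 0

0b10001011100100010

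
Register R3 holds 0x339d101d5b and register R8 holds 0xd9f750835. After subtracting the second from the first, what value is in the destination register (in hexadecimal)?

0x25fd9b1526

Subtract column by column in base 16:
  b-5 → 6
  5-3 → 2
  d-8 → 5
  1-0 → 1
  0-5 → b (borrow)
  1-7-1 → 9 (borrow)
  d-f-1 → d (borrow)
  9-9-1 → f (borrow)
  3-d-1 → 5 (borrow)
  3-0-1 → 2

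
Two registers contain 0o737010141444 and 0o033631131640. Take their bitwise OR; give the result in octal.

OR each oct digit independently (no carries):
  7|0=7, 3|3=3, 7|3=7, 0|6=6, 1|3=3, 0|1=1, 1|1=1, 4|3=7, 1|1=1, 4|6=6, 4|4=4, 4|0=4

0o737631171644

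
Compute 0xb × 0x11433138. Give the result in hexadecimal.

0xbde31d68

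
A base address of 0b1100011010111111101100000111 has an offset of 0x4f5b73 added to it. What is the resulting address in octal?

0b1100011010111111101100000111 = 0o1432775407 in octal.
0x4f5b73 = 0o23655563 in octal.
Add column by column in base 8, right to left:
  7+3 = 2 carry 1
  0+6+1 = 7
  4+5 = 1 carry 1
  5+5+1 = 3 carry 1
  7+5+1 = 5 carry 1
  7+6+1 = 6 carry 1
  2+3+1 = 6
  3+2 = 5
  4+0 = 4
  1+0 = 1

0o1456653172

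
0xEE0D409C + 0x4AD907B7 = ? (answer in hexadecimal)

0x138E64853

Add column by column in base 16, right to left:
  C+7 = 3 carry 1
  9+B+1 = 5 carry 1
  0+7+1 = 8
  4+0 = 4
  D+9 = 6 carry 1
  0+D+1 = E
  E+A = 8 carry 1
  E+4+1 = 3 carry 1
  final carry 1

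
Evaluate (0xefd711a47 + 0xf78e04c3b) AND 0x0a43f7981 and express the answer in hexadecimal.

0x24116080

Add column by column in base 16, right to left:
  7+b = 2 carry 1
  4+3+1 = 8
  a+c = 6 carry 1
  1+4+1 = 6
  1+0 = 1
  7+e = 5 carry 1
  d+8+1 = 6 carry 1
  f+7+1 = 7 carry 1
  e+f+1 = e carry 1
  final carry 1
Sum = 0x1e76516682; now AND with 0x0a43f7981:
  1&0=0, e&0=0, 7&a=2, 6&4=4, 5&3=1, 1&f=1, 6&7=6, 6&9=0, 8&8=8, 2&1=0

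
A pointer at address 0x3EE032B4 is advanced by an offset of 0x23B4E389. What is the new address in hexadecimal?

Add column by column in base 16, right to left:
  4+9 = D
  B+8 = 3 carry 1
  2+3+1 = 6
  3+E = 1 carry 1
  0+4+1 = 5
  E+B = 9 carry 1
  E+3+1 = 2 carry 1
  3+2+1 = 6

0x6295163D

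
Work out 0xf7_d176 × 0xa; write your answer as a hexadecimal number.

0x9ae2e9c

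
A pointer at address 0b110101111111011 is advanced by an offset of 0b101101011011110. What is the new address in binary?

0b1100011011011001

Add column by column in base 2, right to left:
  1+0 = 1
  1+1 = 0 carry 1
  0+1+1 = 0 carry 1
  1+1+1 = 1 carry 1
  1+1+1 = 1 carry 1
  1+0+1 = 0 carry 1
  1+1+1 = 1 carry 1
  1+1+1 = 1 carry 1
  1+0+1 = 0 carry 1
  1+1+1 = 1 carry 1
  0+0+1 = 1
  1+1 = 0 carry 1
  0+1+1 = 0 carry 1
  1+0+1 = 0 carry 1
  1+1+1 = 1 carry 1
  final carry 1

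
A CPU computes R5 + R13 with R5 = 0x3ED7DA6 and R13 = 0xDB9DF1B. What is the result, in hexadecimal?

Add column by column in base 16, right to left:
  6+B = 1 carry 1
  A+1+1 = C
  D+F = C carry 1
  7+D+1 = 5 carry 1
  D+9+1 = 7 carry 1
  E+B+1 = A carry 1
  3+D+1 = 1 carry 1
  final carry 1

0x11A75CC1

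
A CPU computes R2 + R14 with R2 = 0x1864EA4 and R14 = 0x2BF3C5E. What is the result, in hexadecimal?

Add column by column in base 16, right to left:
  4+E = 2 carry 1
  A+5+1 = 0 carry 1
  E+C+1 = B carry 1
  4+3+1 = 8
  6+F = 5 carry 1
  8+B+1 = 4 carry 1
  1+2+1 = 4

0x4458B02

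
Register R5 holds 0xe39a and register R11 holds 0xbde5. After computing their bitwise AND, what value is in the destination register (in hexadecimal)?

AND each hex digit independently (no carries):
  e&b=a, 3&d=1, 9&e=8, a&5=0

0xa180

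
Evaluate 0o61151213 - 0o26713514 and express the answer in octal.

0o32235477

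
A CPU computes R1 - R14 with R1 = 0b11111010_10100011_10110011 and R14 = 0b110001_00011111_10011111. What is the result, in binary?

0b110010011000010000010100

Subtract column by column in base 2:
  1-1 → 0
  1-1 → 0
  0-1 → 1 (borrow)
  0-1-1 → 0 (borrow)
  1-1-1 → 1 (borrow)
  1-0-1 → 0
  0-0 → 0
  1-1 → 0
  1-1 → 0
  1-1 → 0
  0-1 → 1 (borrow)
  0-1-1 → 0 (borrow)
  0-1-1 → 0 (borrow)
  1-0-1 → 0
  0-0 → 0
  1-0 → 1
  0-1 → 1 (borrow)
  1-0-1 → 0
  0-0 → 0
  1-0 → 1
  1-1 → 0
  1-1 → 0
  1-0 → 1
  1-0 → 1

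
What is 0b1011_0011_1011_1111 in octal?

Group the bits in threes: 001 011 001 110 111 111 → 131677.

0o131677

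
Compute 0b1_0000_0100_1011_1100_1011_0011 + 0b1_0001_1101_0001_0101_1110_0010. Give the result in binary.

Add column by column in base 2, right to left:
  1+0 = 1
  1+1 = 0 carry 1
  0+0+1 = 1
  0+0 = 0
  1+0 = 1
  1+1 = 0 carry 1
  0+1+1 = 0 carry 1
  1+1+1 = 1 carry 1
  0+1+1 = 0 carry 1
  0+0+1 = 1
  1+1 = 0 carry 1
  1+0+1 = 0 carry 1
  1+1+1 = 1 carry 1
  1+0+1 = 0 carry 1
  0+0+1 = 1
  1+0 = 1
  0+1 = 1
  0+0 = 0
  1+1 = 0 carry 1
  0+1+1 = 0 carry 1
  0+1+1 = 0 carry 1
  0+0+1 = 1
  0+0 = 0
  0+0 = 0
  1+1 = 0 carry 1
  final carry 1

0b10001000011101001010010101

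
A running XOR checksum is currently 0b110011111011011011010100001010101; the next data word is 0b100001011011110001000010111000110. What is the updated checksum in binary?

XOR bit by bit (1 where the bits differ):
  110011111011011011010100001010101
^ 100001011011110001000010111000110
= 010010100000101010010110110010011

0b010010100000101010010110110010011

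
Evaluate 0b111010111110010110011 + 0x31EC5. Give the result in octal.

0o10115570

0b111010111110010110011 = 0o7276263 in octal.
0x31EC5 = 0o617305 in octal.
Add column by column in base 8, right to left:
  3+5 = 0 carry 1
  6+0+1 = 7
  2+3 = 5
  6+7 = 5 carry 1
  7+1+1 = 1 carry 1
  2+6+1 = 1 carry 1
  7+0+1 = 0 carry 1
  final carry 1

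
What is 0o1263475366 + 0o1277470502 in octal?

0o2563166070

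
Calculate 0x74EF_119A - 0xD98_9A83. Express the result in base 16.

0x67567717

Subtract column by column in base 16:
  A-3 → 7
  9-8 → 1
  1-A → 7 (borrow)
  1-9-1 → 7 (borrow)
  F-8-1 → 6
  E-9 → 5
  4-D → 7 (borrow)
  7-0-1 → 6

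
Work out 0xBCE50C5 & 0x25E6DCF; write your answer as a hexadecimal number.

AND each hex digit independently (no carries):
  B&2=2, C&5=4, E&E=E, 5&6=4, 0&D=0, C&C=C, 5&F=5

0x24E40C5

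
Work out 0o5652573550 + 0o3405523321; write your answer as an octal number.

0o11260317071

Add column by column in base 8, right to left:
  0+1 = 1
  5+2 = 7
  5+3 = 0 carry 1
  3+3+1 = 7
  7+2 = 1 carry 1
  5+5+1 = 3 carry 1
  2+5+1 = 0 carry 1
  5+0+1 = 6
  6+4 = 2 carry 1
  5+3+1 = 1 carry 1
  final carry 1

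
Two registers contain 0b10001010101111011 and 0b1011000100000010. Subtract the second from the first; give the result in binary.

0b110010001111001

Subtract column by column in base 2:
  1-0 → 1
  1-1 → 0
  0-0 → 0
  1-0 → 1
  1-0 → 1
  1-0 → 1
  1-0 → 1
  0-0 → 0
  1-1 → 0
  0-0 → 0
  1-0 → 1
  0-0 → 0
  1-1 → 0
  0-1 → 1 (borrow)
  0-0-1 → 1 (borrow)
  0-1-1 → 0 (borrow)
  1-0-1 → 0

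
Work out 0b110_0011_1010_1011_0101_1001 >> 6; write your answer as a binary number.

0b11000111010101101

Right shift by 6: drop the 6 least-significant bits.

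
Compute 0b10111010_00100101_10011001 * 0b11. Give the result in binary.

Multiply each base-2 digit by 3, carrying:
  1×3 = 3 → write 1 carry 1
  0×3+1 = 1 → write 1
  0×3 = 0 → write 0
  1×3 = 3 → write 1 carry 1
  1×3+1 = 4 → write 0 carry 2
  0×3+2 = 2 → write 0 carry 1
  0×3+1 = 1 → write 1
  1×3 = 3 → write 1 carry 1
  1×3+1 = 4 → write 0 carry 2
  0×3+2 = 2 → write 0 carry 1
  1×3+1 = 4 → write 0 carry 2
  0×3+2 = 2 → write 0 carry 1
  0×3+1 = 1 → write 1
  1×3 = 3 → write 1 carry 1
  0×3+1 = 1 → write 1
  0×3 = 0 → write 0
  0×3 = 0 → write 0
  1×3 = 3 → write 1 carry 1
  0×3+1 = 1 → write 1
  1×3 = 3 → write 1 carry 1
  1×3+1 = 4 → write 0 carry 2
  1×3+2 = 5 → write 1 carry 2
  0×3+2 = 2 → write 0 carry 1
  1×3+1 = 4 → write 0 carry 2
  remaining carry: 10

0b10001011100111000011001011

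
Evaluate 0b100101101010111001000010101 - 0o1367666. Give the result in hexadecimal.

0x4af825f

0b100101101010111001000010101 = 0x4b57215 in hexadecimal.
0o1367666 = 0x5efb6 in hexadecimal.
Subtract column by column in base 16:
  5-6 → f (borrow)
  1-b-1 → 5 (borrow)
  2-f-1 → 2 (borrow)
  7-e-1 → 8 (borrow)
  5-5-1 → f (borrow)
  b-0-1 → a
  4-0 → 4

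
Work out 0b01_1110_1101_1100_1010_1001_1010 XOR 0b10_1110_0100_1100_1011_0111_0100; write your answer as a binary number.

XOR bit by bit (1 where the bits differ):
  01111011011100101010011010
^ 10111001001100101101110100
= 11000010010000000111101110

0b11000010010000000111101110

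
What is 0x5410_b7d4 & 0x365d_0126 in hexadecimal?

0x14100104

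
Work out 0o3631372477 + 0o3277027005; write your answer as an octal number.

0o7130421504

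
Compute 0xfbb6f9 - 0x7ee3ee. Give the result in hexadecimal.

0x7cd30b

Subtract column by column in base 16:
  9-e → b (borrow)
  f-e-1 → 0
  6-3 → 3
  b-e → d (borrow)
  b-e-1 → c (borrow)
  f-7-1 → 7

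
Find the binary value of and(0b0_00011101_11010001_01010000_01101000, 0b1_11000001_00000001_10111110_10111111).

0b000000001000000010001000000101000

AND bit by bit (1 only where both bits are 1):
  000011101110100010101000001101000
& 111000001000000011011111010111111
= 000000001000000010001000000101000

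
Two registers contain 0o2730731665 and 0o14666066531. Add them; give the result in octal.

0o17617020416

Add column by column in base 8, right to left:
  5+1 = 6
  6+3 = 1 carry 1
  6+5+1 = 4 carry 1
  1+6+1 = 0 carry 1
  3+6+1 = 2 carry 1
  7+0+1 = 0 carry 1
  0+6+1 = 7
  3+6 = 1 carry 1
  7+6+1 = 6 carry 1
  2+4+1 = 7
  0+1 = 1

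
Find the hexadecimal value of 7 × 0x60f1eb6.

Multiply each base-16 digit by 7, carrying:
  6×7 = 42 → write a carry 2
  b×7+2 = 79 → write f carry 4
  e×7+4 = 102 → write 6 carry 6
  1×7+6 = 13 → write d
  f×7 = 105 → write 9 carry 6
  0×7+6 = 6 → write 6
  6×7 = 42 → write a carry 2
  remaining carry: 2

0x2a69d6fa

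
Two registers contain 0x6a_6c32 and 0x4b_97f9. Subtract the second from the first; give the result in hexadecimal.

Subtract column by column in base 16:
  2-9 → 9 (borrow)
  3-f-1 → 3 (borrow)
  c-7-1 → 4
  6-9 → d (borrow)
  a-b-1 → e (borrow)
  6-4-1 → 1

0x1ed439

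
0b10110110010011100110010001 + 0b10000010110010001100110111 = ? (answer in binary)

Add column by column in base 2, right to left:
  1+1 = 0 carry 1
  0+1+1 = 0 carry 1
  0+1+1 = 0 carry 1
  0+0+1 = 1
  1+1 = 0 carry 1
  0+1+1 = 0 carry 1
  0+0+1 = 1
  1+0 = 1
  1+1 = 0 carry 1
  0+1+1 = 0 carry 1
  0+0+1 = 1
  1+0 = 1
  1+0 = 1
  1+1 = 0 carry 1
  0+0+1 = 1
  0+0 = 0
  1+1 = 0 carry 1
  0+1+1 = 0 carry 1
  0+0+1 = 1
  1+1 = 0 carry 1
  1+0+1 = 0 carry 1
  0+0+1 = 1
  1+0 = 1
  1+0 = 1
  0+0 = 0
  1+1 = 0 carry 1
  final carry 1

0b100111001000101110011001000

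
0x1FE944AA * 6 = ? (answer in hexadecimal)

Multiply each base-16 digit by 6, carrying:
  A×6 = 60 → write C carry 3
  A×6+3 = 63 → write F carry 3
  4×6+3 = 27 → write B carry 1
  4×6+1 = 25 → write 9 carry 1
  9×6+1 = 55 → write 7 carry 3
  E×6+3 = 87 → write 7 carry 5
  F×6+5 = 95 → write F carry 5
  1×6+5 = 11 → write B

0xBF779BFC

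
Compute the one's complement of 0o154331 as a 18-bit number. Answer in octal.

0o623446

Each oct digit d becomes 7−d:
  1→6, 5→2, 4→3, 3→4, 3→4, 1→6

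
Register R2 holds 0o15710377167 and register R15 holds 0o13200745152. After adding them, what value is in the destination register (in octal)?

Add column by column in base 8, right to left:
  7+2 = 1 carry 1
  6+5+1 = 4 carry 1
  1+1+1 = 3
  7+5 = 4 carry 1
  7+4+1 = 4 carry 1
  3+7+1 = 3 carry 1
  0+0+1 = 1
  1+0 = 1
  7+2 = 1 carry 1
  5+3+1 = 1 carry 1
  1+1+1 = 3

0o31111344341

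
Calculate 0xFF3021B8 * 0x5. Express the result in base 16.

0x4FBF0A898

Multiply each base-16 digit by 5, carrying:
  8×5 = 40 → write 8 carry 2
  B×5+2 = 57 → write 9 carry 3
  1×5+3 = 8 → write 8
  2×5 = 10 → write A
  0×5 = 0 → write 0
  3×5 = 15 → write F
  F×5 = 75 → write B carry 4
  F×5+4 = 79 → write F carry 4
  remaining carry: 4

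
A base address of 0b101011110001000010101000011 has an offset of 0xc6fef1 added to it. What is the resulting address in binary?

0xc6fef1 = 0b110001101111111011110001 in binary.
Add column by column in base 2, right to left:
  1+1 = 0 carry 1
  1+0+1 = 0 carry 1
  0+0+1 = 1
  0+0 = 0
  0+1 = 1
  0+1 = 1
  1+1 = 0 carry 1
  0+1+1 = 0 carry 1
  1+0+1 = 0 carry 1
  0+1+1 = 0 carry 1
  1+1+1 = 1 carry 1
  0+1+1 = 0 carry 1
  0+1+1 = 0 carry 1
  0+1+1 = 0 carry 1
  0+1+1 = 0 carry 1
  1+1+1 = 1 carry 1
  0+0+1 = 1
  0+1 = 1
  0+1 = 1
  1+0 = 1
  1+0 = 1
  1+0 = 1
  1+1 = 0 carry 1
  0+1+1 = 0 carry 1
  1+0+1 = 0 carry 1
  0+0+1 = 1
  1+0 = 1

0b110001111111000010000110100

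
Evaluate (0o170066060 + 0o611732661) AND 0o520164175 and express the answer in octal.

Add column by column in base 8, right to left:
  0+1 = 1
  6+6 = 4 carry 1
  0+6+1 = 7
  6+2 = 0 carry 1
  6+3+1 = 2 carry 1
  0+7+1 = 0 carry 1
  0+1+1 = 2
  7+1 = 0 carry 1
  1+6+1 = 0 carry 1
  final carry 1
Sum = 0o1002020741; now AND with 0o520164175:
  1&0=0, 0&5=0, 0&2=0, 2&0=0, 0&1=0, 2&6=2, 0&4=0, 7&1=1, 4&7=4, 1&5=1

0o20141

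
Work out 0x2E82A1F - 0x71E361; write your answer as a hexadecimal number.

0x27646BE

Subtract column by column in base 16:
  F-1 → E
  1-6 → B (borrow)
  A-3-1 → 6
  2-E → 4 (borrow)
  8-1-1 → 6
  E-7 → 7
  2-0 → 2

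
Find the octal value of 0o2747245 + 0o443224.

0o3412471

Add column by column in base 8, right to left:
  5+4 = 1 carry 1
  4+2+1 = 7
  2+2 = 4
  7+3 = 2 carry 1
  4+4+1 = 1 carry 1
  7+4+1 = 4 carry 1
  2+0+1 = 3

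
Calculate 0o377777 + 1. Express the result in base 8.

The trailing 5 digits are 7 (max in base 8), so adding 1 cascades: they roll to 0 and the next digit up increments.

0o400000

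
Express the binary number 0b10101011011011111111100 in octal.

0o25333774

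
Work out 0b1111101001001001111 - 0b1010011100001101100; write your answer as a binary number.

Subtract column by column in base 2:
  1-0 → 1
  1-0 → 1
  1-1 → 0
  1-1 → 0
  0-0 → 0
  0-1 → 1 (borrow)
  1-1-1 → 1 (borrow)
  0-0-1 → 1 (borrow)
  0-0-1 → 1 (borrow)
  1-0-1 → 0
  0-0 → 0
  0-1 → 1 (borrow)
  1-1-1 → 1 (borrow)
  0-1-1 → 0 (borrow)
  1-0-1 → 0
  1-0 → 1
  1-1 → 0
  1-0 → 1
  1-1 → 0

0b101001100111100011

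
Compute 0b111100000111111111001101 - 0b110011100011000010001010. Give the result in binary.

0b1000100100111101000011

Subtract column by column in base 2:
  1-0 → 1
  0-1 → 1 (borrow)
  1-0-1 → 0
  1-1 → 0
  0-0 → 0
  0-0 → 0
  1-0 → 1
  1-1 → 0
  1-0 → 1
  1-0 → 1
  1-0 → 1
  1-0 → 1
  1-1 → 0
  1-1 → 0
  1-0 → 1
  0-0 → 0
  0-0 → 0
  0-1 → 1 (borrow)
  0-1-1 → 0 (borrow)
  0-1-1 → 0 (borrow)
  1-0-1 → 0
  1-0 → 1
  1-1 → 0
  1-1 → 0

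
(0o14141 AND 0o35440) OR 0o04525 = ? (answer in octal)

0o14141 AND 0o35440 = 0o14040.
Then OR with 0o04525.

0o14565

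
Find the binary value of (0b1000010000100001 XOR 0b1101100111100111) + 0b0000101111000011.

0b110100110001001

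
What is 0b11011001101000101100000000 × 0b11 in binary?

Multiply each base-2 digit by 3, carrying:
  0×3 = 0 → write 0
  0×3 = 0 → write 0
  0×3 = 0 → write 0
  0×3 = 0 → write 0
  0×3 = 0 → write 0
  0×3 = 0 → write 0
  0×3 = 0 → write 0
  0×3 = 0 → write 0
  1×3 = 3 → write 1 carry 1
  1×3+1 = 4 → write 0 carry 2
  0×3+2 = 2 → write 0 carry 1
  1×3+1 = 4 → write 0 carry 2
  0×3+2 = 2 → write 0 carry 1
  0×3+1 = 1 → write 1
  0×3 = 0 → write 0
  1×3 = 3 → write 1 carry 1
  0×3+1 = 1 → write 1
  1×3 = 3 → write 1 carry 1
  1×3+1 = 4 → write 0 carry 2
  0×3+2 = 2 → write 0 carry 1
  0×3+1 = 1 → write 1
  1×3 = 3 → write 1 carry 1
  1×3+1 = 4 → write 0 carry 2
  0×3+2 = 2 → write 0 carry 1
  1×3+1 = 4 → write 0 carry 2
  1×3+2 = 5 → write 1 carry 2
  remaining carry: 10

0b1010001100111010000100000000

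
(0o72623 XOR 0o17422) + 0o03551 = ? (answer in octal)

0o70752

First 0o72623 XOR 0o17422 = 0o65201.
Add column by column in base 8, right to left:
  1+1 = 2
  0+5 = 5
  2+5 = 7
  5+3 = 0 carry 1
  6+0+1 = 7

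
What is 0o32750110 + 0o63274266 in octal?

Add column by column in base 8, right to left:
  0+6 = 6
  1+6 = 7
  1+2 = 3
  0+4 = 4
  5+7 = 4 carry 1
  7+2+1 = 2 carry 1
  2+3+1 = 6
  3+6 = 1 carry 1
  final carry 1

0o116244376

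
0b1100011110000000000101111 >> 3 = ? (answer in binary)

0b1100011110000000000101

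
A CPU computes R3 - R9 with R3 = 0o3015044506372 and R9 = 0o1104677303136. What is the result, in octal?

Subtract column by column in base 8:
  2-6 → 4 (borrow)
  7-3-1 → 3
  3-1 → 2
  6-3 → 3
  0-0 → 0
  5-3 → 2
  4-7 → 5 (borrow)
  4-7-1 → 4 (borrow)
  0-6-1 → 1 (borrow)
  5-4-1 → 0
  1-0 → 1
  0-1 → 7 (borrow)
  3-1-1 → 1

0o1710145203234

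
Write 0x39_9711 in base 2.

Expand each hex digit to 4 bits: 3=0011 9=1001 9=1001 7=0111 1=0001 1=0001.

0b1110011001011100010001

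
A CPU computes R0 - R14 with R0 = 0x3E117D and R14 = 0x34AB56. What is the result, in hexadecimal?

0x96627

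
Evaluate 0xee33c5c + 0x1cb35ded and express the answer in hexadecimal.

Add column by column in base 16, right to left:
  c+d = 9 carry 1
  5+e+1 = 4 carry 1
  c+d+1 = a carry 1
  3+5+1 = 9
  3+3 = 6
  e+b = 9 carry 1
  e+c+1 = b carry 1
  0+1+1 = 2

0x2b969a49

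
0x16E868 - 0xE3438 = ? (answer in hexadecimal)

Subtract column by column in base 16:
  8-8 → 0
  6-3 → 3
  8-4 → 4
  E-3 → B
  6-E → 8 (borrow)
  1-0-1 → 0

0x8B430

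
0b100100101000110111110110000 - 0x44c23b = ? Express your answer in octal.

0o423726565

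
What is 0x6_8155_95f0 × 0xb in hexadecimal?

0x478ead7150

Multiply each base-16 digit by 11, carrying:
  0×11 = 0 → write 0
  f×11 = 165 → write 5 carry 10
  5×11+10 = 65 → write 1 carry 4
  9×11+4 = 103 → write 7 carry 6
  5×11+6 = 61 → write d carry 3
  5×11+3 = 58 → write a carry 3
  1×11+3 = 14 → write e
  8×11 = 88 → write 8 carry 5
  6×11+5 = 71 → write 7 carry 4
  remaining carry: 4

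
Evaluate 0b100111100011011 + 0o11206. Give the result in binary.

0o11206 = 0b1001010000110 in binary.
Add column by column in base 2, right to left:
  1+0 = 1
  1+1 = 0 carry 1
  0+1+1 = 0 carry 1
  1+0+1 = 0 carry 1
  1+0+1 = 0 carry 1
  0+0+1 = 1
  0+0 = 0
  0+1 = 1
  1+0 = 1
  1+1 = 0 carry 1
  1+0+1 = 0 carry 1
  1+0+1 = 0 carry 1
  0+1+1 = 0 carry 1
  0+0+1 = 1
  1+0 = 1

0b110000110100001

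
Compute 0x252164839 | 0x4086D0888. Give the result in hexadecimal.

0x65A7F48B9

OR each hex digit independently (no carries):
  2|4=6, 5|0=5, 2|8=A, 1|6=7, 6|D=F, 4|0=4, 8|8=8, 3|8=B, 9|8=9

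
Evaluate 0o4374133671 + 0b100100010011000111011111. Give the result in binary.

0o4374133671 = 0b100011111100001011011110111001 in binary.
Add column by column in base 2, right to left:
  1+1 = 0 carry 1
  0+1+1 = 0 carry 1
  0+1+1 = 0 carry 1
  1+1+1 = 1 carry 1
  1+1+1 = 1 carry 1
  1+0+1 = 0 carry 1
  0+1+1 = 0 carry 1
  1+1+1 = 1 carry 1
  1+1+1 = 1 carry 1
  1+0+1 = 0 carry 1
  1+0+1 = 0 carry 1
  0+0+1 = 1
  1+1 = 0 carry 1
  1+1+1 = 1 carry 1
  0+0+1 = 1
  1+0 = 1
  0+1 = 1
  0+0 = 0
  0+0 = 0
  0+0 = 0
  1+1 = 0 carry 1
  1+0+1 = 0 carry 1
  1+0+1 = 0 carry 1
  1+1+1 = 1 carry 1
  1+0+1 = 0 carry 1
  1+0+1 = 0 carry 1
  0+0+1 = 1
  0+0 = 0
  0+0 = 0
  1+0 = 1

0b100100100000011110100110011000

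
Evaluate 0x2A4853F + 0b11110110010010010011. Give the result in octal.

0x2A4853F = 0o251102477 in octal.
0b11110110010010010011 = 0o3662223 in octal.
Add column by column in base 8, right to left:
  7+3 = 2 carry 1
  7+2+1 = 2 carry 1
  4+2+1 = 7
  2+2 = 4
  0+6 = 6
  1+6 = 7
  1+3 = 4
  5+0 = 5
  2+0 = 2

0o254764722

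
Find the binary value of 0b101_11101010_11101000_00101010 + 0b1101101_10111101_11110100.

0b110010110001010011000011110

Add column by column in base 2, right to left:
  0+0 = 0
  1+0 = 1
  0+1 = 1
  1+0 = 1
  0+1 = 1
  1+1 = 0 carry 1
  0+1+1 = 0 carry 1
  0+1+1 = 0 carry 1
  0+1+1 = 0 carry 1
  0+0+1 = 1
  0+1 = 1
  1+1 = 0 carry 1
  0+1+1 = 0 carry 1
  1+1+1 = 1 carry 1
  1+0+1 = 0 carry 1
  1+1+1 = 1 carry 1
  0+1+1 = 0 carry 1
  1+0+1 = 0 carry 1
  0+1+1 = 0 carry 1
  1+1+1 = 1 carry 1
  0+0+1 = 1
  1+1 = 0 carry 1
  1+1+1 = 1 carry 1
  1+0+1 = 0 carry 1
  1+0+1 = 0 carry 1
  0+0+1 = 1
  1+0 = 1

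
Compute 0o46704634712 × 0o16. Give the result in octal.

Multiply each base-8 digit by 14, carrying:
  2×14 = 28 → write 4 carry 3
  1×14+3 = 17 → write 1 carry 2
  7×14+2 = 100 → write 4 carry 12
  4×14+12 = 68 → write 4 carry 8
  3×14+8 = 50 → write 2 carry 6
  6×14+6 = 90 → write 2 carry 11
  4×14+11 = 67 → write 3 carry 8
  0×14+8 = 8 → write 0 carry 1
  7×14+1 = 99 → write 3 carry 12
  6×14+12 = 96 → write 0 carry 12
  4×14+12 = 68 → write 4 carry 8
  remaining carry: 10

0o1040303224414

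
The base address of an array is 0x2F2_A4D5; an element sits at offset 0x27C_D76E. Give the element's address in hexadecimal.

0x56F7C43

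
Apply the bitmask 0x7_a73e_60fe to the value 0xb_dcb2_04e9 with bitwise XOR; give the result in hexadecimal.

XOR each hex digit independently (no carries):
  b^7=c, d^a=7, c^7=b, b^3=8, 2^e=c, 0^6=6, 4^0=4, e^f=1, 9^e=7

0xc7b8c6417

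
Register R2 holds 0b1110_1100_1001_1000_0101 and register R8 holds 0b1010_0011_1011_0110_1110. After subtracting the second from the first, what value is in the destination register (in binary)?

0b1001000111000010111

Subtract column by column in base 2:
  1-0 → 1
  0-1 → 1 (borrow)
  1-1-1 → 1 (borrow)
  0-1-1 → 0 (borrow)
  0-0-1 → 1 (borrow)
  0-1-1 → 0 (borrow)
  0-1-1 → 0 (borrow)
  1-0-1 → 0
  1-1 → 0
  0-1 → 1 (borrow)
  0-0-1 → 1 (borrow)
  1-1-1 → 1 (borrow)
  0-1-1 → 0 (borrow)
  0-1-1 → 0 (borrow)
  1-0-1 → 0
  1-0 → 1
  0-0 → 0
  1-1 → 0
  1-0 → 1
  1-1 → 0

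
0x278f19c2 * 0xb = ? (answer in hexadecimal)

0x1b3261b56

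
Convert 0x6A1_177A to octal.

0o650213572

Expand each hex digit to 4 bits: 6=0110 A=1010 1=0001 1=0001 7=0111 7=0111 A=1010.
Group the bits in threes: 110 101 000 010 001 011 101 111 010 → 650213572.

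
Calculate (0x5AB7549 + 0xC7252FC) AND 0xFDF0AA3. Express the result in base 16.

Add column by column in base 16, right to left:
  9+C = 5 carry 1
  4+F+1 = 4 carry 1
  5+2+1 = 8
  7+5 = C
  B+2 = D
  A+7 = 1 carry 1
  5+C+1 = 2 carry 1
  final carry 1
Sum = 0x121DC845; now AND with 0xFDF0AA3:
  1&0=0, 2&F=2, 1&D=1, D&F=D, C&0=0, 8&A=8, 4&A=0, 5&3=1

0x21D0801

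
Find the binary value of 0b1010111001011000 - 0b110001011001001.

Subtract column by column in base 2:
  0-1 → 1 (borrow)
  0-0-1 → 1 (borrow)
  0-0-1 → 1 (borrow)
  1-1-1 → 1 (borrow)
  1-0-1 → 0
  0-0 → 0
  1-1 → 0
  0-1 → 1 (borrow)
  0-0-1 → 1 (borrow)
  1-1-1 → 1 (borrow)
  1-0-1 → 0
  1-0 → 1
  0-0 → 0
  1-1 → 0
  0-1 → 1 (borrow)
  1-0-1 → 0

0b100101110001111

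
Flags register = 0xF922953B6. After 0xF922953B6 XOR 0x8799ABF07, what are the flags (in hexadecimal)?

0x7EBB3ECB1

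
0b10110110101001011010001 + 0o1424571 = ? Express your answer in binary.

0o1424571 = 0b1100010100101111001 in binary.
Add column by column in base 2, right to left:
  1+1 = 0 carry 1
  0+0+1 = 1
  0+0 = 0
  0+1 = 1
  1+1 = 0 carry 1
  0+1+1 = 0 carry 1
  1+1+1 = 1 carry 1
  1+0+1 = 0 carry 1
  0+1+1 = 0 carry 1
  1+0+1 = 0 carry 1
  0+0+1 = 1
  0+1 = 1
  1+0 = 1
  0+1 = 1
  1+0 = 1
  0+0 = 0
  1+0 = 1
  1+1 = 0 carry 1
  0+1+1 = 0 carry 1
  1+0+1 = 0 carry 1
  1+0+1 = 0 carry 1
  0+0+1 = 1
  1+0 = 1

0b11000010111110001001010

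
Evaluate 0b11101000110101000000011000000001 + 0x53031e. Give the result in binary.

0x53031e = 0b10100110000001100011110 in binary.
Add column by column in base 2, right to left:
  1+0 = 1
  0+1 = 1
  0+1 = 1
  0+1 = 1
  0+1 = 1
  0+0 = 0
  0+0 = 0
  0+0 = 0
  0+1 = 1
  1+1 = 0 carry 1
  1+0+1 = 0 carry 1
  0+0+1 = 1
  0+0 = 0
  0+0 = 0
  0+0 = 0
  0+0 = 0
  0+1 = 1
  0+1 = 1
  1+0 = 1
  0+0 = 0
  1+1 = 0 carry 1
  0+0+1 = 1
  1+1 = 0 carry 1
  1+0+1 = 0 carry 1
  0+0+1 = 1
  0+0 = 0
  0+0 = 0
  1+0 = 1
  0+0 = 0
  1+0 = 1
  1+0 = 1
  1+0 = 1

0b11101001001001110000100100011111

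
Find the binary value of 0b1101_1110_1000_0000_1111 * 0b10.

Multiply each base-2 digit by 2, carrying:
  1×2 = 2 → write 0 carry 1
  1×2+1 = 3 → write 1 carry 1
  1×2+1 = 3 → write 1 carry 1
  1×2+1 = 3 → write 1 carry 1
  0×2+1 = 1 → write 1
  0×2 = 0 → write 0
  0×2 = 0 → write 0
  0×2 = 0 → write 0
  0×2 = 0 → write 0
  0×2 = 0 → write 0
  0×2 = 0 → write 0
  1×2 = 2 → write 0 carry 1
  0×2+1 = 1 → write 1
  1×2 = 2 → write 0 carry 1
  1×2+1 = 3 → write 1 carry 1
  1×2+1 = 3 → write 1 carry 1
  1×2+1 = 3 → write 1 carry 1
  0×2+1 = 1 → write 1
  1×2 = 2 → write 0 carry 1
  1×2+1 = 3 → write 1 carry 1
  remaining carry: 1

0b110111101000000011110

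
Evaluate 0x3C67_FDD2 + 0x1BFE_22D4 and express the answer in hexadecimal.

0x586620A6

Add column by column in base 16, right to left:
  2+4 = 6
  D+D = A carry 1
  D+2+1 = 0 carry 1
  F+2+1 = 2 carry 1
  7+E+1 = 6 carry 1
  6+F+1 = 6 carry 1
  C+B+1 = 8 carry 1
  3+1+1 = 5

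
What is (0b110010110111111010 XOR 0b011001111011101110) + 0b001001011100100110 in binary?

First 0b110010110111111010 XOR 0b011001111011101110 = 0b101011001100010100.
Add column by column in base 2, right to left:
  0+0 = 0
  0+1 = 1
  1+1 = 0 carry 1
  0+0+1 = 1
  1+0 = 1
  0+1 = 1
  0+0 = 0
  0+0 = 0
  1+1 = 0 carry 1
  1+1+1 = 1 carry 1
  0+1+1 = 0 carry 1
  0+0+1 = 1
  1+1 = 0 carry 1
  1+0+1 = 0 carry 1
  0+0+1 = 1
  1+1 = 0 carry 1
  0+0+1 = 1
  1+0 = 1

0b110100101000111010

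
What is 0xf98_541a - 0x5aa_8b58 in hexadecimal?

Subtract column by column in base 16:
  a-8 → 2
  1-5 → c (borrow)
  4-b-1 → 8 (borrow)
  5-8-1 → c (borrow)
  8-a-1 → d (borrow)
  9-a-1 → e (borrow)
  f-5-1 → 9

0x9edc8c2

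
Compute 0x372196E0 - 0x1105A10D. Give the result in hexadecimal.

0x261BF5D3

Subtract column by column in base 16:
  0-D → 3 (borrow)
  E-0-1 → D
  6-1 → 5
  9-A → F (borrow)
  1-5-1 → B (borrow)
  2-0-1 → 1
  7-1 → 6
  3-1 → 2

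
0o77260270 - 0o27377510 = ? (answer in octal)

Subtract column by column in base 8:
  0-0 → 0
  7-1 → 6
  2-5 → 5 (borrow)
  0-7-1 → 0 (borrow)
  6-7-1 → 6 (borrow)
  2-3-1 → 6 (borrow)
  7-7-1 → 7 (borrow)
  7-2-1 → 4

0o47660560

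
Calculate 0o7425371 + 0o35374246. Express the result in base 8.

0o45021637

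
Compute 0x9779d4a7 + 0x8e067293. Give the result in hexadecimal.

Add column by column in base 16, right to left:
  7+3 = a
  a+9 = 3 carry 1
  4+2+1 = 7
  d+7 = 4 carry 1
  9+6+1 = 0 carry 1
  7+0+1 = 8
  7+e = 5 carry 1
  9+8+1 = 2 carry 1
  final carry 1

0x12580473a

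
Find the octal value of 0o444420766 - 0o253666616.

Subtract column by column in base 8:
  6-6 → 0
  6-1 → 5
  7-6 → 1
  0-6 → 2 (borrow)
  2-6-1 → 3 (borrow)
  4-6-1 → 5 (borrow)
  4-3-1 → 0
  4-5 → 7 (borrow)
  4-2-1 → 1

0o170532150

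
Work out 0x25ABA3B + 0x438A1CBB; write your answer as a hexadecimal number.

0x45E4D6F6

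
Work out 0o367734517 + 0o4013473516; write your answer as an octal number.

0o4403430235

Add column by column in base 8, right to left:
  7+6 = 5 carry 1
  1+1+1 = 3
  5+5 = 2 carry 1
  4+3+1 = 0 carry 1
  3+7+1 = 3 carry 1
  7+4+1 = 4 carry 1
  7+3+1 = 3 carry 1
  6+1+1 = 0 carry 1
  3+0+1 = 4
  0+4 = 4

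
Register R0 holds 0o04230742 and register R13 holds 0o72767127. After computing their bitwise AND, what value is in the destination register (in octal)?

AND each oct digit independently (no carries):
  0&7=0, 4&2=0, 2&7=2, 3&6=2, 0&7=0, 7&1=1, 4&2=0, 2&7=2

0o00220102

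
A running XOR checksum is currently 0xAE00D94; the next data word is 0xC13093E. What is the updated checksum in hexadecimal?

0x6F304AA

XOR each hex digit independently (no carries):
  A^C=6, E^1=F, 0^3=3, 0^0=0, D^9=4, 9^3=A, 4^E=A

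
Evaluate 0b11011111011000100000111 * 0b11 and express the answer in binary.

0b1010011110001001100010101

Multiply each base-2 digit by 3, carrying:
  1×3 = 3 → write 1 carry 1
  1×3+1 = 4 → write 0 carry 2
  1×3+2 = 5 → write 1 carry 2
  0×3+2 = 2 → write 0 carry 1
  0×3+1 = 1 → write 1
  0×3 = 0 → write 0
  0×3 = 0 → write 0
  0×3 = 0 → write 0
  1×3 = 3 → write 1 carry 1
  0×3+1 = 1 → write 1
  0×3 = 0 → write 0
  0×3 = 0 → write 0
  1×3 = 3 → write 1 carry 1
  1×3+1 = 4 → write 0 carry 2
  0×3+2 = 2 → write 0 carry 1
  1×3+1 = 4 → write 0 carry 2
  1×3+2 = 5 → write 1 carry 2
  1×3+2 = 5 → write 1 carry 2
  1×3+2 = 5 → write 1 carry 2
  1×3+2 = 5 → write 1 carry 2
  0×3+2 = 2 → write 0 carry 1
  1×3+1 = 4 → write 0 carry 2
  1×3+2 = 5 → write 1 carry 2
  remaining carry: 10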